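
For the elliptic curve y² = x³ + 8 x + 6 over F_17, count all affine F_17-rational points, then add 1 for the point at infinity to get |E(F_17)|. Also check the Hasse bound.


Affine points = {(1, 7), (1, 10), (2, 8), (2, 9), (4, 0), (5, 1), (5, 16), (6, 7), (6, 10), (8, 2), (8, 15), (9, 5), (9, 12), (10, 7), (10, 10), (15, 4), (15, 13)}; affine count = 17; |E(F_17)| = 18.

Discriminant check: Δ ∝ 4a³ + 27b² = 4·8³ + 27·6² = 4·512 + 27·36 ≡ 11 (mod 17). Nonzero ⇒ E is nonsingular.
For each x ∈ F_17, compute rhs = x³ + 8·x + 6 mod 17, then count y ∈ F_17 with y² ≡ rhs.
  x = 0: rhs = 6, matching y values: none (0 points).
  x = 1: rhs = 15, matching y values: 7, 10 (2 points).
  x = 2: rhs = 13, matching y values: 8, 9 (2 points).
  x = 3: rhs = 6, matching y values: none (0 points).
  x = 4: rhs = 0, matching y values: 0 (1 points).
  x = 5: rhs = 1, matching y values: 1, 16 (2 points).
  x = 6: rhs = 15, matching y values: 7, 10 (2 points).
  x = 7: rhs = 14, matching y values: none (0 points).
  x = 8: rhs = 4, matching y values: 2, 15 (2 points).
  x = 9: rhs = 8, matching y values: 5, 12 (2 points).
  x = 10: rhs = 15, matching y values: 7, 10 (2 points).
  x = 11: rhs = 14, matching y values: none (0 points).
  x = 12: rhs = 11, matching y values: none (0 points).
  x = 13: rhs = 12, matching y values: none (0 points).
  x = 14: rhs = 6, matching y values: none (0 points).
  x = 15: rhs = 16, matching y values: 4, 13 (2 points).
  x = 16: rhs = 14, matching y values: none (0 points).
Total affine count: 17.
Full point count |E(F_17)| = 17 + 1 = 18.
Hasse bound: |18 − (17+1)| = |0| = 0 ≤ 2√17 ≈ 8.2462 ✓.


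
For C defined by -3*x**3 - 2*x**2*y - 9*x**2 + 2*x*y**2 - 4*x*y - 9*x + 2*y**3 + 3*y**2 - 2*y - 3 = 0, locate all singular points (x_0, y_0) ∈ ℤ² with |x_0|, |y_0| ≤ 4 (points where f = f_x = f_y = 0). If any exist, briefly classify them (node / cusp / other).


Singular points: {(-1, 0)}; classification: cusp.

Compute partial derivatives:
  f_x = -9*x**2 - 4*x*y - 18*x + 2*y**2 - 4*y - 9.
  f_y = -2*x**2 + 4*x*y - 4*x + 6*y**2 + 6*y - 2.
Scan x_0 ∈ {−4, ..., 4}. For each x_0, f_y(x_0, y) is a polynomial in y; find its integer roots y ∈ {−4, ..., 4}, then test f_x and f at those candidates.
  x = -4: f_y(-4, y) = 6*y**2 - 10*y - 18; no integer root y with |y| ≤ 4.
  x = -3: f_y(-3, y) = 6*y**2 - 6*y - 8; no integer root y with |y| ≤ 4.
  x = -2: f_y(-2, y) = 6*y**2 - 2*y - 2; no integer root y with |y| ≤ 4.
  x = -1: f_y(-1, y) = 6*y**2 + 2*y; vanishes at y ∈ {0}. (-1, 0): f_x = 0, f = 0 — SINGULAR.
  x = 0: f_y(0, y) = 6*y**2 + 6*y - 2; no integer root y with |y| ≤ 4.
  x = 1: f_y(1, y) = 6*y**2 + 10*y - 8; no integer root y with |y| ≤ 4.
  x = 2: f_y(2, y) = 6*y**2 + 14*y - 18; no integer root y with |y| ≤ 4.
  x = 3: f_y(3, y) = 6*y**2 + 18*y - 32; no integer root y with |y| ≤ 4.
  x = 4: f_y(4, y) = 6*y**2 + 22*y - 50; no integer root y with |y| ≤ 4.
Only singular point on the grid: (-1, 0).
Classify: substitute x = -1 + u, y = 0 + v and expand: f = -3*u**3 - 2*u**2*v + 2*u*v**2 + 2*v**3 + v**2.
No constant or linear terms (consistent with a singular point). Quadratic part: v**2. Cubic part: -3*u**3 - 2*u**2*v + 2*u*v**2 + 2*v**3.
The quadratic part v**2 is a perfect square, so there is a single (double) tangent line v = 0, i.e. y = 0. Restricting the cubic part to that line (v = 0) leaves -3*u**3 ≠ 0, so f is not divisible by v and the branch is v² ≈ 3*u**3 to lowest order — this is a cusp.
Classification: cusp.


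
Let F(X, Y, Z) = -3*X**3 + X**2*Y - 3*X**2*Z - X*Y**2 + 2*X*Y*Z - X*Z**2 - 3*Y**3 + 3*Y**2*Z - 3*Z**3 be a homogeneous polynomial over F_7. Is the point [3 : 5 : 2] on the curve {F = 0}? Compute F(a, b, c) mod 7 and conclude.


F(3,5,2) ≡ 5 (mod 7); P is NOT on the curve.

Evaluate F(3, 5, 2) term-by-term (mod 7).
  -3*X**3 ↦ -3·27·1·1 = -81
  X**2*Y ↦ 1·9·5·1 = 45
  -3*X**2*Z ↦ -3·9·1·2 = -54
  -X*Y**2 ↦ -1·3·25·1 = -75
  2*X*Y*Z ↦ 2·3·5·2 = 60
  -X*Z**2 ↦ -1·3·1·4 = -12
  -3*Y**3 ↦ -3·1·125·1 = -375
  3*Y**2*Z ↦ 3·1·25·2 = 150
  -3*Z**3 ↦ -3·1·1·8 = -24
Sum: F(3, 5, 2) = (-81) + (45) + (-54) + (-75) + (60) + (-12) + (-375) + (150) + (-24) = -366.
Reducing mod 7: -366 ≡ 5 (mod 7).
Since F(a, b, c) ≡ 5 ≠ 0 (mod 7), P does NOT lie on the curve.


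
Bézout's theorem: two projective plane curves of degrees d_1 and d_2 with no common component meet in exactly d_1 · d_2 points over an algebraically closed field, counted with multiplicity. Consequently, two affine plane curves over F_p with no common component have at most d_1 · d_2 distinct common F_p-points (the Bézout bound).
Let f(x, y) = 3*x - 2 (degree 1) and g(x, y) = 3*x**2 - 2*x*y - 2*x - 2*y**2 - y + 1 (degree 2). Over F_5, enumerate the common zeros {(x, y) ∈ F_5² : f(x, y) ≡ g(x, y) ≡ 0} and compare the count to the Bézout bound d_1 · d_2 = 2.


Common zeros: {(4, 1), (4, 2)}; count = 2; Bézout bound = 2.

deg(f) = 1, deg(g) = 2, so Bézout bound = 2.
Scan x ∈ F_5. For each x, list the y ∈ F_5 with f(x, y) ≡ 0 and those with g(x, y) ≡ 0 (mod 5); the common zeros in that column are the intersection.
  x = 0: f ≡ 0 at y ∈ ∅; g ≡ 0 at y ∈ {3, 4}; common: ∅.
  x = 1: f ≡ 0 at y ∈ ∅; g ≡ 0 at y ∈ {3}; common: ∅.
  x = 2: f ≡ 0 at y ∈ ∅; g ≡ 0 at y ∈ ∅; common: ∅.
  x = 3: f ≡ 0 at y ∈ ∅; g ≡ 0 at y ∈ {2}; common: ∅.
  x = 4: f ≡ 0 at y ∈ {0, 1, 2, 3, 4}; g ≡ 0 at y ∈ {1, 2}; common: {1, 2}.
Collecting: common zeros = {(4, 1), (4, 2)}, so the count is 2.
Comparison with the Bézout bound: 2 ≤ 2 = deg(f)·deg(g), as expected for curves with no common component (the bound is attained).


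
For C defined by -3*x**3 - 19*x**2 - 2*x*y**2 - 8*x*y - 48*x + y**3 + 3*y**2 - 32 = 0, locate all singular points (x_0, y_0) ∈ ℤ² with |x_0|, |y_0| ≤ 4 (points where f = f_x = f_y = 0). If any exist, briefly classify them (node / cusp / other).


Singular points: {(-2, -2)}; classification: node.

Compute partial derivatives:
  f_x = -9*x**2 - 38*x - 2*y**2 - 8*y - 48.
  f_y = -4*x*y - 8*x + 3*y**2 + 6*y.
Scan x_0 ∈ {−4, ..., 4}. For each x_0, f_y(x_0, y) is a polynomial in y; find its integer roots y ∈ {−4, ..., 4}, then test f_x and f at those candidates.
  x = -4: f_y(-4, y) = 3*y**2 + 22*y + 32; vanishes at y ∈ {-2}. (-4, -2): f_x = -32 ≠ 0.
  x = -3: f_y(-3, y) = 3*y**2 + 18*y + 24; vanishes at y ∈ {-4, -2}. (-3, -4): f_x = -15 ≠ 0; (-3, -2): f_x = -7 ≠ 0.
  x = -2: f_y(-2, y) = 3*y**2 + 14*y + 16; vanishes at y ∈ {-2}. (-2, -2): f_x = 0, f = 0 — SINGULAR.
  x = -1: f_y(-1, y) = 3*y**2 + 10*y + 8; vanishes at y ∈ {-2}. (-1, -2): f_x = -11 ≠ 0.
  x = 0: f_y(0, y) = 3*y**2 + 6*y; vanishes at y ∈ {-2, 0}. (0, -2): f_x = -40 ≠ 0; (0, 0): f_x = -48 ≠ 0.
  x = 1: f_y(1, y) = 3*y**2 + 2*y - 8; vanishes at y ∈ {-2}. (1, -2): f_x = -87 ≠ 0.
  x = 2: f_y(2, y) = 3*y**2 - 2*y - 16; vanishes at y ∈ {-2}. (2, -2): f_x = -152 ≠ 0.
  x = 3: f_y(3, y) = 3*y**2 - 6*y - 24; vanishes at y ∈ {-2, 4}. (3, -2): f_x = -235 ≠ 0; (3, 4): f_x = -307 ≠ 0.
  x = 4: f_y(4, y) = 3*y**2 - 10*y - 32; vanishes at y ∈ {-2}. (4, -2): f_x = -336 ≠ 0.
Only singular point on the grid: (-2, -2).
Classify: substitute x = -2 + u, y = -2 + v and expand: f = -3*u**3 - u**2 - 2*u*v**2 + v**3 + v**2.
No constant or linear terms (consistent with a singular point). Quadratic part: -u**2 + v**2. Cubic part: -3*u**3 - 2*u*v**2 + v**3.
The quadratic part v**2 - u**2 = (v − u)(v + u) splits into two distinct linear factors, so there are two distinct tangent lines y − -2 = ±(x − -2) — this is a node (ordinary double point).
Classification: node.


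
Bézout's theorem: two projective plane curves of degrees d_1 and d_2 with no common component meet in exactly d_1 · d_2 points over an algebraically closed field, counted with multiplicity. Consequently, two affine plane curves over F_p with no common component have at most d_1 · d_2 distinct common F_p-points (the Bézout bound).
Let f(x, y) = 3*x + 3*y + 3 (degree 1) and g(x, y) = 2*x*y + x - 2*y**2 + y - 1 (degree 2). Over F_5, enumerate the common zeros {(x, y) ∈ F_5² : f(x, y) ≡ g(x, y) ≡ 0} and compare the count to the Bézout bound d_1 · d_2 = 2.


Common zeros: ∅; count = 0; Bézout bound = 2.

deg(f) = 1, deg(g) = 2, so Bézout bound = 2.
Scan x ∈ F_5. For each x, list the y ∈ F_5 with f(x, y) ≡ 0 and those with g(x, y) ≡ 0 (mod 5); the common zeros in that column are the intersection.
  x = 0: f ≡ 0 at y ∈ {4}; g ≡ 0 at y ∈ ∅; common: ∅.
  x = 1: f ≡ 0 at y ∈ {3}; g ≡ 0 at y ∈ {0, 4}; common: ∅.
  x = 2: f ≡ 0 at y ∈ {2}; g ≡ 0 at y ∈ ∅; common: ∅.
  x = 3: f ≡ 0 at y ∈ {1}; g ≡ 0 at y ∈ {3}; common: ∅.
  x = 4: f ≡ 0 at y ∈ {0}; g ≡ 0 at y ∈ {1}; common: ∅.
Collecting: common zeros = ∅, so the count is 0.
Comparison with the Bézout bound: 0 ≤ 2 = deg(f)·deg(g), as expected for curves with no common component (the affine F_5-count falls short of the bound because intersections may lie at infinity, over extension fields, or carry multiplicity).


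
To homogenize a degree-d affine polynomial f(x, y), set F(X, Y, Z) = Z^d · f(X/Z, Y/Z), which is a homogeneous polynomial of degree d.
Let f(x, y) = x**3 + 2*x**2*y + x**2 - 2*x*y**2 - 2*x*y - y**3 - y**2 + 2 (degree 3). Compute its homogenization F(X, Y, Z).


F(X, Y, Z) = X**3 + 2*X**2*Y + X**2*Z - 2*X*Y**2 - 2*X*Y*Z - Y**3 - Y**2*Z + 2*Z**3

deg(f) = 3.
Substitute x = X/Z, y = Y/Z into f, then multiply by Z^3.
  monomial 1·x^3·y^0 ↦ 1·X^3·Y^0·Z^0.
  monomial 2·x^2·y^1 ↦ 2·X^2·Y^1·Z^0.
  monomial 1·x^2·y^0 ↦ 1·X^2·Y^0·Z^1.
  monomial -2·x^1·y^2 ↦ -2·X^1·Y^2·Z^0.
  monomial -2·x^1·y^1 ↦ -2·X^1·Y^1·Z^1.
  monomial -1·x^0·y^3 ↦ -1·X^0·Y^3·Z^0.
  monomial -1·x^0·y^2 ↦ -1·X^0·Y^2·Z^1.
  monomial 2·x^0·y^0 ↦ 2·X^0·Y^0·Z^3.
Collecting: F(X, Y, Z) = X**3 + 2*X**2*Y + X**2*Z - 2*X*Y**2 - 2*X*Y*Z - Y**3 - Y**2*Z + 2*Z**3.


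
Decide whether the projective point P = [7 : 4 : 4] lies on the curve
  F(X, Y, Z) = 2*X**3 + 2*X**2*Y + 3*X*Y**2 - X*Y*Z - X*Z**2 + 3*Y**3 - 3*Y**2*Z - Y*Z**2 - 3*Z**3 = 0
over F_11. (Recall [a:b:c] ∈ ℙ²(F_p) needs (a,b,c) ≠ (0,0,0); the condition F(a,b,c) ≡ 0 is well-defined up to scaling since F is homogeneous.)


F(7,4,4) ≡ 10 (mod 11); P is NOT on the curve.

Evaluate F(7, 4, 4) term-by-term (mod 11).
  2*X**3 ↦ 2·343·1·1 = 686
  2*X**2*Y ↦ 2·49·4·1 = 392
  3*X*Y**2 ↦ 3·7·16·1 = 336
  -X*Y*Z ↦ -1·7·4·4 = -112
  -X*Z**2 ↦ -1·7·1·16 = -112
  3*Y**3 ↦ 3·1·64·1 = 192
  -3*Y**2*Z ↦ -3·1·16·4 = -192
  -Y*Z**2 ↦ -1·1·4·16 = -64
  -3*Z**3 ↦ -3·1·1·64 = -192
Sum: F(7, 4, 4) = (686) + (392) + (336) + (-112) + (-112) + (192) + (-192) + (-64) + (-192) = 934.
Reducing mod 11: 934 ≡ 10 (mod 11).
Since F(a, b, c) ≡ 10 ≠ 0 (mod 11), P does NOT lie on the curve.


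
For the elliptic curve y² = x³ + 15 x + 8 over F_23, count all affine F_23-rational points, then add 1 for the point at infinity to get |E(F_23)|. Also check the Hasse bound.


Affine points = {(0, 10), (0, 13), (1, 1), (1, 22), (2, 0), (5, 1), (5, 22), (10, 10), (10, 13), (11, 3), (11, 20), (13, 10), (13, 13), (14, 8), (14, 15), (17, 1), (17, 22), (21, 4), (21, 19)}; affine count = 19; |E(F_23)| = 20.

Discriminant check: Δ ∝ 4a³ + 27b² = 4·15³ + 27·8² = 4·3375 + 27·64 ≡ 2 (mod 23). Nonzero ⇒ E is nonsingular.
For each x ∈ F_23, compute rhs = x³ + 15·x + 8 mod 23, then count y ∈ F_23 with y² ≡ rhs.
  x = 0: rhs = 8, matching y values: 10, 13 (2 points).
  x = 1: rhs = 1, matching y values: 1, 22 (2 points).
  x = 2: rhs = 0, matching y values: 0 (1 points).
  x = 3: rhs = 11, matching y values: none (0 points).
  x = 4: rhs = 17, matching y values: none (0 points).
  x = 5: rhs = 1, matching y values: 1, 22 (2 points).
  x = 6: rhs = 15, matching y values: none (0 points).
  x = 7: rhs = 19, matching y values: none (0 points).
  x = 8: rhs = 19, matching y values: none (0 points).
  x = 9: rhs = 21, matching y values: none (0 points).
  x = 10: rhs = 8, matching y values: 10, 13 (2 points).
  x = 11: rhs = 9, matching y values: 3, 20 (2 points).
  x = 12: rhs = 7, matching y values: none (0 points).
  x = 13: rhs = 8, matching y values: 10, 13 (2 points).
  x = 14: rhs = 18, matching y values: 8, 15 (2 points).
  x = 15: rhs = 20, matching y values: none (0 points).
  x = 16: rhs = 20, matching y values: none (0 points).
  x = 17: rhs = 1, matching y values: 1, 22 (2 points).
  x = 18: rhs = 15, matching y values: none (0 points).
  x = 19: rhs = 22, matching y values: none (0 points).
  x = 20: rhs = 5, matching y values: none (0 points).
  x = 21: rhs = 16, matching y values: 4, 19 (2 points).
  x = 22: rhs = 15, matching y values: none (0 points).
Total affine count: 19.
Full point count |E(F_23)| = 19 + 1 = 20.
Hasse bound: |20 − (23+1)| = |-4| = 4 ≤ 2√23 ≈ 9.5917 ✓.


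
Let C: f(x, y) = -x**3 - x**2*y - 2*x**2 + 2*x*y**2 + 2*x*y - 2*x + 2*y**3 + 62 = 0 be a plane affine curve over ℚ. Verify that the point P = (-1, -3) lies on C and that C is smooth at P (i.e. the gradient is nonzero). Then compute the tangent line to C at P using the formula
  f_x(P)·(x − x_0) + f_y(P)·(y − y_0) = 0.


Tangent line at P: 5*x + 63*y + 194 = 0.

Step 1: f(-1, -3) = 0, so P lies on C.
Step 2: partial derivatives
  f_x(x, y) = -3*x**2 - 2*x*y - 4*x + 2*y**2 + 2*y - 2, f_y(x, y) = -x**2 + 4*x*y + 2*x + 6*y**2.
  f_x(P) = 5, f_y(P) = 63 (gradient nonzero, so P is smooth).
Step 3: tangent line at P: 5·(x − -1) + 63·(y − -3) = 0.
Expanding: 5*x + 63*y + 194 = 0.


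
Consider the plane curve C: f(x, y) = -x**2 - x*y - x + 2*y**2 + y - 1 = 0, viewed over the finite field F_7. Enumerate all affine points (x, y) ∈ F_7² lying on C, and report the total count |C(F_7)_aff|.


Affine F_7-points: {(0, 4), (0, 6), (2, 0), (2, 4), (4, 0), (4, 5)}; count = 6.

For each of the 49 pairs (x, y) ∈ F_7², evaluate f(x, y) mod 7. Record the zeros.
  x = 0: [0↦6, 1↦2, 2↦2, 3↦6, 4↦0, 5↦5, 6↦0]  zeros at y ∈ {4, 6}
  x = 1: [0↦4, 1↦6, 2↦5, 3↦1, 4↦1, 5↦5, 6↦6]  zeros at y ∈ ∅
  x = 2: [0↦0, 1↦1, 2↦6, 3↦1, 4↦0, 5↦3, 6↦3]  zeros at y ∈ {0, 4}
  x = 3: [0↦1, 1↦1, 2↦5, 3↦6, 4↦4, 5↦6, 6↦5]  zeros at y ∈ ∅
  x = 4: [0↦0, 1↦6, 2↦2, 3↦2, 4↦6, 5↦0, 6↦5]  zeros at y ∈ {0, 5}
  x = 5: [0↦4, 1↦2, 2↦4, 3↦3, 4↦6, 5↦6, 6↦3]  zeros at y ∈ ∅
  x = 6: [0↦6, 1↦3, 2↦4, 3↦2, 4↦4, 5↦3, 6↦6]  zeros at y ∈ ∅
Collecting zeros: affine points = {(0, 4), (0, 6), (2, 0), (2, 4), (4, 0), (4, 5)}.
Total count |C(F_7)_aff| = 6.


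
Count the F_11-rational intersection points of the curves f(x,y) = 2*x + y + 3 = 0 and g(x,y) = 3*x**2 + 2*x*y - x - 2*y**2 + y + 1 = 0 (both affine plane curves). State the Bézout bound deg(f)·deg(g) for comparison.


Common zeros: ∅; count = 0; Bézout bound = 2.

deg(f) = 1, deg(g) = 2, so Bézout bound = 2.
Scan x ∈ F_11. For each x, list the y ∈ F_11 with f(x, y) ≡ 0 and those with g(x, y) ≡ 0 (mod 11); the common zeros in that column are the intersection.
  x = 0: f ≡ 0 at y ∈ {8}; g ≡ 0 at y ∈ {1, 5}; common: ∅.
  x = 1: f ≡ 0 at y ∈ {6}; g ≡ 0 at y ∈ {9}; common: ∅.
  x = 2: f ≡ 0 at y ∈ {4}; g ≡ 0 at y ∈ {0, 8}; common: ∅.
  x = 3: f ≡ 0 at y ∈ {2}; g ≡ 0 at y ∈ ∅; common: ∅.
  x = 4: f ≡ 0 at y ∈ {0}; g ≡ 0 at y ∈ {2, 8}; common: ∅.
  x = 5: f ≡ 0 at y ∈ {9}; g ≡ 0 at y ∈ ∅; common: ∅.
  x = 6: f ≡ 0 at y ∈ {7}; g ≡ 0 at y ∈ {2, 10}; common: ∅.
  x = 7: f ≡ 0 at y ∈ {5}; g ≡ 0 at y ∈ {1}; common: ∅.
  x = 8: f ≡ 0 at y ∈ {3}; g ≡ 0 at y ∈ {5, 9}; common: ∅.
  x = 9: f ≡ 0 at y ∈ {1}; g ≡ 0 at y ∈ ∅; common: ∅.
  x = 10: f ≡ 0 at y ∈ {10}; g ≡ 0 at y ∈ ∅; common: ∅.
Collecting: common zeros = ∅, so the count is 0.
Comparison with the Bézout bound: 0 ≤ 2 = deg(f)·deg(g), as expected for curves with no common component (the affine F_11-count falls short of the bound because intersections may lie at infinity, over extension fields, or carry multiplicity).


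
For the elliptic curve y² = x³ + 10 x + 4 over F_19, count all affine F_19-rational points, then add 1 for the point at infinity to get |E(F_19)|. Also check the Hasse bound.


Affine points = {(0, 2), (0, 17), (3, 2), (3, 17), (8, 8), (8, 11), (9, 5), (9, 14), (11, 1), (11, 18), (12, 3), (12, 16), (14, 0), (16, 2), (16, 17)}; affine count = 15; |E(F_19)| = 16.

Discriminant check: Δ ∝ 4a³ + 27b² = 4·10³ + 27·4² = 4·1000 + 27·16 ≡ 5 (mod 19). Nonzero ⇒ E is nonsingular.
For each x ∈ F_19, compute rhs = x³ + 10·x + 4 mod 19, then count y ∈ F_19 with y² ≡ rhs.
  x = 0: rhs = 4, matching y values: 2, 17 (2 points).
  x = 1: rhs = 15, matching y values: none (0 points).
  x = 2: rhs = 13, matching y values: none (0 points).
  x = 3: rhs = 4, matching y values: 2, 17 (2 points).
  x = 4: rhs = 13, matching y values: none (0 points).
  x = 5: rhs = 8, matching y values: none (0 points).
  x = 6: rhs = 14, matching y values: none (0 points).
  x = 7: rhs = 18, matching y values: none (0 points).
  x = 8: rhs = 7, matching y values: 8, 11 (2 points).
  x = 9: rhs = 6, matching y values: 5, 14 (2 points).
  x = 10: rhs = 2, matching y values: none (0 points).
  x = 11: rhs = 1, matching y values: 1, 18 (2 points).
  x = 12: rhs = 9, matching y values: 3, 16 (2 points).
  x = 13: rhs = 13, matching y values: none (0 points).
  x = 14: rhs = 0, matching y values: 0 (1 points).
  x = 15: rhs = 14, matching y values: none (0 points).
  x = 16: rhs = 4, matching y values: 2, 17 (2 points).
  x = 17: rhs = 14, matching y values: none (0 points).
  x = 18: rhs = 12, matching y values: none (0 points).
Total affine count: 15.
Full point count |E(F_19)| = 15 + 1 = 16.
Hasse bound: |16 − (19+1)| = |-4| = 4 ≤ 2√19 ≈ 8.7178 ✓.


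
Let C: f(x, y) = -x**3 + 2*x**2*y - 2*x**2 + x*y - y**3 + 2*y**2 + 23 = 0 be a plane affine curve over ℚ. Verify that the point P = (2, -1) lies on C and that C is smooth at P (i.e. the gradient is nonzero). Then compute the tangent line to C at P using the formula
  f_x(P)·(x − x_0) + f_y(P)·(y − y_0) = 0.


Tangent line at P: -29*x + 3*y + 61 = 0.

Step 1: f(2, -1) = 0, so P lies on C.
Step 2: partial derivatives
  f_x(x, y) = -3*x**2 + 4*x*y - 4*x + y, f_y(x, y) = 2*x**2 + x - 3*y**2 + 4*y.
  f_x(P) = -29, f_y(P) = 3 (gradient nonzero, so P is smooth).
Step 3: tangent line at P: -29·(x − 2) + 3·(y − -1) = 0.
Expanding: -29*x + 3*y + 61 = 0.


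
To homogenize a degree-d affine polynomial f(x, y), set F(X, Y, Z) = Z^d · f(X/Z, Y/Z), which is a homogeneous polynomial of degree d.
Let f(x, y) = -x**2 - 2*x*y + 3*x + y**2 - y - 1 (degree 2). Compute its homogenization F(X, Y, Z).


F(X, Y, Z) = -X**2 - 2*X*Y + 3*X*Z + Y**2 - Y*Z - Z**2

deg(f) = 2.
Substitute x = X/Z, y = Y/Z into f, then multiply by Z^2.
  monomial -1·x^2·y^0 ↦ -1·X^2·Y^0·Z^0.
  monomial -2·x^1·y^1 ↦ -2·X^1·Y^1·Z^0.
  monomial 3·x^1·y^0 ↦ 3·X^1·Y^0·Z^1.
  monomial 1·x^0·y^2 ↦ 1·X^0·Y^2·Z^0.
  monomial -1·x^0·y^1 ↦ -1·X^0·Y^1·Z^1.
  monomial -1·x^0·y^0 ↦ -1·X^0·Y^0·Z^2.
Collecting: F(X, Y, Z) = -X**2 - 2*X*Y + 3*X*Z + Y**2 - Y*Z - Z**2.


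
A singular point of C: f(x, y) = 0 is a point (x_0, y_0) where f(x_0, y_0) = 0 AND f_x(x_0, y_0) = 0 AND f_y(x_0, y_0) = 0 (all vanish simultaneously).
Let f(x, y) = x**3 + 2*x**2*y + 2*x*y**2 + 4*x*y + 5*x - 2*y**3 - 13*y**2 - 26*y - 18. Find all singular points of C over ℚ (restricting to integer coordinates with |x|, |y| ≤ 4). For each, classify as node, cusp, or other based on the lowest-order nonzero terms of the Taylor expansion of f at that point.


Singular points: {(1, -2)}; classification: node.

Compute partial derivatives:
  f_x = 3*x**2 + 4*x*y + 2*y**2 + 4*y + 5.
  f_y = 2*x**2 + 4*x*y + 4*x - 6*y**2 - 26*y - 26.
Scan x_0 ∈ {−4, ..., 4}. For each x_0, f_y(x_0, y) is a polynomial in y; find its integer roots y ∈ {−4, ..., 4}, then test f_x and f at those candidates.
  x = -4: f_y(-4, y) = -6*y**2 - 42*y - 10; no integer root y with |y| ≤ 4.
  x = -3: f_y(-3, y) = -6*y**2 - 38*y - 20; no integer root y with |y| ≤ 4.
  x = -2: f_y(-2, y) = -6*y**2 - 34*y - 26; no integer root y with |y| ≤ 4.
  x = -1: f_y(-1, y) = -6*y**2 - 30*y - 28; no integer root y with |y| ≤ 4.
  x = 0: f_y(0, y) = -6*y**2 - 26*y - 26; no integer root y with |y| ≤ 4.
  x = 1: f_y(1, y) = -6*y**2 - 22*y - 20; vanishes at y ∈ {-2}. (1, -2): f_x = 0, f = 0 — SINGULAR.
  x = 2: f_y(2, y) = -6*y**2 - 18*y - 10; no integer root y with |y| ≤ 4.
  x = 3: f_y(3, y) = -6*y**2 - 14*y + 4; no integer root y with |y| ≤ 4.
  x = 4: f_y(4, y) = -6*y**2 - 10*y + 22; no integer root y with |y| ≤ 4.
Only singular point on the grid: (1, -2).
Classify: substitute x = 1 + u, y = -2 + v and expand: f = u**3 + 2*u**2*v - u**2 + 2*u*v**2 - 2*v**3 + v**2.
No constant or linear terms (consistent with a singular point). Quadratic part: -u**2 + v**2. Cubic part: u**3 + 2*u**2*v + 2*u*v**2 - 2*v**3.
The quadratic part v**2 - u**2 = (v − u)(v + u) splits into two distinct linear factors, so there are two distinct tangent lines y − -2 = ±(x − 1) — this is a node (ordinary double point).
Classification: node.


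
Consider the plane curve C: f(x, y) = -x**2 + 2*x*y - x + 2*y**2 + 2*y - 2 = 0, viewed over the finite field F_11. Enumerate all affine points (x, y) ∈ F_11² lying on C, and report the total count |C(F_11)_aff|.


Affine F_11-points: {(0, 3), (0, 7), (1, 4), (1, 5), (2, 1), (2, 7), (3, 9), (4, 0), (4, 6), (5, 2), (5, 3), (6, 0), (6, 4), (7, 6), (7, 8), (8, 5), (8, 8), (9, 2), (9, 10), (10, 1), (10, 10)}; count = 21.

For each of the 121 pairs (x, y) ∈ F_11², evaluate f(x, y) mod 11. Record the zeros.
  x = 0: [0↦9, 1↦2, 2↦10, 3↦0, 4↦5, 5↦3, 6↦5, 7↦0, 8↦10, 9↦2, 10↦9]  zeros at y ∈ {3, 7}
  x = 1: [0↦7, 1↦2, 2↦1, 3↦4, 4↦0, 5↦0, 6↦4, 7↦1, 8↦2, 9↦7, 10↦5]  zeros at y ∈ {4, 5}
  x = 2: [0↦3, 1↦0, 2↦1, 3↦6, 4↦4, 5↦6, 6↦1, 7↦0, 8↦3, 9↦10, 10↦10]  zeros at y ∈ {1, 7}
  x = 3: [0↦8, 1↦7, 2↦10, 3↦6, 4↦6, 5↦10, 6↦7, 7↦8, 8↦2, 9↦0, 10↦2]  zeros at y ∈ {9}
  x = 4: [0↦0, 1↦1, 2↦6, 3↦4, 4↦6, 5↦1, 6↦0, 7↦3, 8↦10, 9↦10, 10↦3]  zeros at y ∈ {0, 6}
  x = 5: [0↦1, 1↦4, 2↦0, 3↦0, 4↦4, 5↦1, 6↦2, 7↦7, 8↦5, 9↦7, 10↦2]  zeros at y ∈ {2, 3}
  x = 6: [0↦0, 1↦5, 2↦3, 3↦5, 4↦0, 5↦10, 6↦2, 7↦9, 8↦9, 9↦2, 10↦10]  zeros at y ∈ {0, 4}
  x = 7: [0↦8, 1↦4, 2↦4, 3↦8, 4↦5, 5↦6, 6↦0, 7↦9, 8↦0, 9↦6, 10↦5]  zeros at y ∈ {6, 8}
  x = 8: [0↦3, 1↦1, 2↦3, 3↦9, 4↦8, 5↦0, 6↦7, 7↦7, 8↦0, 9↦8, 10↦9]  zeros at y ∈ {5, 8}
  x = 9: [0↦7, 1↦7, 2↦0, 3↦8, 4↦9, 5↦3, 6↦1, 7↦3, 8↦9, 9↦8, 10↦0]  zeros at y ∈ {2, 10}
  x = 10: [0↦9, 1↦0, 2↦6, 3↦5, 4↦8, 5↦4, 6↦4, 7↦8, 8↦5, 9↦6, 10↦0]  zeros at y ∈ {1, 10}
Collecting zeros: affine points = {(0, 3), (0, 7), (1, 4), (1, 5), (2, 1), (2, 7), (3, 9), (4, 0), (4, 6), (5, 2), (5, 3), (6, 0), (6, 4), (7, 6), (7, 8), (8, 5), (8, 8), (9, 2), (9, 10), (10, 1), (10, 10)}.
Total count |C(F_11)_aff| = 21.


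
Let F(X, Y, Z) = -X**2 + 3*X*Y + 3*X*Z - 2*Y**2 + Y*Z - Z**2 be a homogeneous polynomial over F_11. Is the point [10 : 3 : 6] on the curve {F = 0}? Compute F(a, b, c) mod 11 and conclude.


F(10,3,6) ≡ 2 (mod 11); P is NOT on the curve.

Evaluate F(10, 3, 6) term-by-term (mod 11).
  -X**2 ↦ -1·100·1·1 = -100
  3*X*Y ↦ 3·10·3·1 = 90
  3*X*Z ↦ 3·10·1·6 = 180
  -2*Y**2 ↦ -2·1·9·1 = -18
  Y*Z ↦ 1·1·3·6 = 18
  -Z**2 ↦ -1·1·1·36 = -36
Sum: F(10, 3, 6) = (-100) + (90) + (180) + (-18) + (18) + (-36) = 134.
Reducing mod 11: 134 ≡ 2 (mod 11).
Since F(a, b, c) ≡ 2 ≠ 0 (mod 11), P does NOT lie on the curve.


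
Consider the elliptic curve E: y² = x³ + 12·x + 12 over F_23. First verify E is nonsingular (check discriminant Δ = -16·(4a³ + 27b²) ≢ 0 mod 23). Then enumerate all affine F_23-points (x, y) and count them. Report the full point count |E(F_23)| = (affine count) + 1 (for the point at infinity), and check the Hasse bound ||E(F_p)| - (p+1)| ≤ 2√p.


Affine points = {(0, 9), (0, 14), (1, 5), (1, 18), (3, 11), (3, 12), (4, 3), (4, 20), (5, 6), (5, 17), (6, 1), (6, 22), (7, 5), (7, 18), (11, 7), (11, 16), (14, 7), (14, 16), (15, 5), (15, 18), (17, 0), (20, 8), (20, 15), (21, 7), (21, 16)}; affine count = 25; |E(F_23)| = 26.

Discriminant check: Δ ∝ 4a³ + 27b² = 4·12³ + 27·12² = 4·1728 + 27·144 ≡ 13 (mod 23). Nonzero ⇒ E is nonsingular.
For each x ∈ F_23, compute rhs = x³ + 12·x + 12 mod 23, then count y ∈ F_23 with y² ≡ rhs.
  x = 0: rhs = 12, matching y values: 9, 14 (2 points).
  x = 1: rhs = 2, matching y values: 5, 18 (2 points).
  x = 2: rhs = 21, matching y values: none (0 points).
  x = 3: rhs = 6, matching y values: 11, 12 (2 points).
  x = 4: rhs = 9, matching y values: 3, 20 (2 points).
  x = 5: rhs = 13, matching y values: 6, 17 (2 points).
  x = 6: rhs = 1, matching y values: 1, 22 (2 points).
  x = 7: rhs = 2, matching y values: 5, 18 (2 points).
  x = 8: rhs = 22, matching y values: none (0 points).
  x = 9: rhs = 21, matching y values: none (0 points).
  x = 10: rhs = 5, matching y values: none (0 points).
  x = 11: rhs = 3, matching y values: 7, 16 (2 points).
  x = 12: rhs = 21, matching y values: none (0 points).
  x = 13: rhs = 19, matching y values: none (0 points).
  x = 14: rhs = 3, matching y values: 7, 16 (2 points).
  x = 15: rhs = 2, matching y values: 5, 18 (2 points).
  x = 16: rhs = 22, matching y values: none (0 points).
  x = 17: rhs = 0, matching y values: 0 (1 points).
  x = 18: rhs = 11, matching y values: none (0 points).
  x = 19: rhs = 15, matching y values: none (0 points).
  x = 20: rhs = 18, matching y values: 8, 15 (2 points).
  x = 21: rhs = 3, matching y values: 7, 16 (2 points).
  x = 22: rhs = 22, matching y values: none (0 points).
Total affine count: 25.
Full point count |E(F_23)| = 25 + 1 = 26.
Hasse bound: |26 − (23+1)| = |2| = 2 ≤ 2√23 ≈ 9.5917 ✓.


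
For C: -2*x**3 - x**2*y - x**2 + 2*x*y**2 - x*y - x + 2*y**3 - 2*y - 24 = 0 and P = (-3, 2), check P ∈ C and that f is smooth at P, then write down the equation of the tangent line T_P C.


Tangent line at P: -31*x - 8*y - 77 = 0.

Step 1: f(-3, 2) = 0, so P lies on C.
Step 2: partial derivatives
  f_x(x, y) = -6*x**2 - 2*x*y - 2*x + 2*y**2 - y - 1, f_y(x, y) = -x**2 + 4*x*y - x + 6*y**2 - 2.
  f_x(P) = -31, f_y(P) = -8 (gradient nonzero, so P is smooth).
Step 3: tangent line at P: -31·(x − -3) + -8·(y − 2) = 0.
Expanding: -31*x - 8*y - 77 = 0.


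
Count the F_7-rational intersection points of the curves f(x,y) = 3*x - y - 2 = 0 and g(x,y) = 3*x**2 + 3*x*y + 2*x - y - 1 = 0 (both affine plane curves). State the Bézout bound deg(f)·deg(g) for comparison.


Common zeros: {(2, 4), (5, 6)}; count = 2; Bézout bound = 2.

deg(f) = 1, deg(g) = 2, so Bézout bound = 2.
Scan x ∈ F_7. For each x, list the y ∈ F_7 with f(x, y) ≡ 0 and those with g(x, y) ≡ 0 (mod 7); the common zeros in that column are the intersection.
  x = 0: f ≡ 0 at y ∈ {5}; g ≡ 0 at y ∈ {6}; common: ∅.
  x = 1: f ≡ 0 at y ∈ {1}; g ≡ 0 at y ∈ {5}; common: ∅.
  x = 2: f ≡ 0 at y ∈ {4}; g ≡ 0 at y ∈ {4}; common: {4}.
  x = 3: f ≡ 0 at y ∈ {0}; g ≡ 0 at y ∈ {3}; common: ∅.
  x = 4: f ≡ 0 at y ∈ {3}; g ≡ 0 at y ∈ {2}; common: ∅.
  x = 5: f ≡ 0 at y ∈ {6}; g ≡ 0 at y ∈ {0, 1, 2, 3, 4, 5, 6}; common: {6}.
  x = 6: f ≡ 0 at y ∈ {2}; g ≡ 0 at y ∈ {0}; common: ∅.
Collecting: common zeros = {(2, 4), (5, 6)}, so the count is 2.
Comparison with the Bézout bound: 2 ≤ 2 = deg(f)·deg(g), as expected for curves with no common component (the bound is attained).


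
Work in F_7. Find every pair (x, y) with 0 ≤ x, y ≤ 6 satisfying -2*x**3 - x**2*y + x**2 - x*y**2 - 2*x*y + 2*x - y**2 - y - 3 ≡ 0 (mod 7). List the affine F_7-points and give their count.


Affine F_7-points: {(1, 6), (3, 0), (3, 3), (4, 4), (4, 5)}; count = 5.

For each of the 49 pairs (x, y) ∈ F_7², evaluate f(x, y) mod 7. Record the zeros.
  x = 0: [0↦4, 1↦2, 2↦5, 3↦6, 4↦5, 5↦2, 6↦4]  zeros at y ∈ ∅
  x = 1: [0↦5, 1↦6, 2↦3, 3↦3, 4↦6, 5↦5, 6↦0]  zeros at y ∈ {6}
  x = 2: [0↦3, 1↦5, 2↦1, 3↦5, 4↦3, 5↦2, 6↦2]  zeros at y ∈ ∅
  x = 3: [0↦0, 1↦1, 2↦1, 3↦0, 4↦5, 5↦2, 6↦5]  zeros at y ∈ {0, 3}
  x = 4: [0↦5, 1↦3, 2↦5, 3↦4, 4↦0, 5↦0, 6↦4]  zeros at y ∈ {4, 5}
  x = 5: [0↦6, 1↦6, 2↦1, 3↦5, 4↦4, 5↦5, 6↦1]  zeros at y ∈ ∅
  x = 6: [0↦5, 1↦5, 2↦5, 3↦5, 4↦5, 5↦5, 6↦5]  zeros at y ∈ ∅
Collecting zeros: affine points = {(1, 6), (3, 0), (3, 3), (4, 4), (4, 5)}.
Total count |C(F_7)_aff| = 5.


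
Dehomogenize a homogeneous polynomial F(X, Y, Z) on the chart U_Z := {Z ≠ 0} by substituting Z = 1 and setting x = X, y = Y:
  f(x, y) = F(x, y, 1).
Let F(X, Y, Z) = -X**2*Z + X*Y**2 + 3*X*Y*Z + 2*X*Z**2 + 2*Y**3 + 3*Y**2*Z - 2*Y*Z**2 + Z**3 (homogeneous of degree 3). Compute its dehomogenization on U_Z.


f(x, y) = -x**2 + x*y**2 + 3*x*y + 2*x + 2*y**3 + 3*y**2 - 2*y + 1

On U_Z we set Z = 1. Each monomial c·X^i·Y^j·Z^k in F becomes c·x^i·y^j·1^k = c·x^i·y^j.
Substituting Z = 1: F(X, Y, 1) = -x**2 + x*y**2 + 3*x*y + 2*x + 2*y**3 + 3*y**2 - 2*y + 1.
Note: deg(f) ≤ deg(F) = 3; strict inequality happens when F is divisible by Z (lost terms).


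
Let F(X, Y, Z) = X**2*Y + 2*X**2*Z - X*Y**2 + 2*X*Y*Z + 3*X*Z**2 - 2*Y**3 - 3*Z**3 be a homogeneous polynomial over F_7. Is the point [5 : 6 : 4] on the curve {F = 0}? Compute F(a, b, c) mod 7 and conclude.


F(5,6,4) ≡ 5 (mod 7); P is NOT on the curve.

Evaluate F(5, 6, 4) term-by-term (mod 7).
  X**2*Y ↦ 1·25·6·1 = 150
  2*X**2*Z ↦ 2·25·1·4 = 200
  -X*Y**2 ↦ -1·5·36·1 = -180
  2*X*Y*Z ↦ 2·5·6·4 = 240
  3*X*Z**2 ↦ 3·5·1·16 = 240
  -2*Y**3 ↦ -2·1·216·1 = -432
  -3*Z**3 ↦ -3·1·1·64 = -192
Sum: F(5, 6, 4) = (150) + (200) + (-180) + (240) + (240) + (-432) + (-192) = 26.
Reducing mod 7: 26 ≡ 5 (mod 7).
Since F(a, b, c) ≡ 5 ≠ 0 (mod 7), P does NOT lie on the curve.


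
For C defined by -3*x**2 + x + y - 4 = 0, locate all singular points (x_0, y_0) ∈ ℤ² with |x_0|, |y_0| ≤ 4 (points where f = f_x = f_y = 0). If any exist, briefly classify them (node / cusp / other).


No singular points in the scanned grid; C is smooth there.

Compute partial derivatives:
  f_x = 1 - 6*x.
  f_y = 1.
f_y = 1 is a nonzero constant, so f_y never vanishes: no point (x, y) can satisfy f = f_x = f_y = 0. In particular no (x, y) ∈ {−4, ..., 4}² is singular; the curve is smooth.


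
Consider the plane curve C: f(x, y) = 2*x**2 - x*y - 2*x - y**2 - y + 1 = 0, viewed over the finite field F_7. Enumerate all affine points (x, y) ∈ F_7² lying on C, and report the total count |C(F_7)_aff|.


Affine F_7-points: {(1, 2), (1, 3), (2, 5), (2, 6), (5, 3), (5, 5)}; count = 6.

For each of the 49 pairs (x, y) ∈ F_7², evaluate f(x, y) mod 7. Record the zeros.
  x = 0: [0↦1, 1↦6, 2↦2, 3↦3, 4↦2, 5↦6, 6↦1]  zeros at y ∈ ∅
  x = 1: [0↦1, 1↦5, 2↦0, 3↦0, 4↦5, 5↦1, 6↦2]  zeros at y ∈ {2, 3}
  x = 2: [0↦5, 1↦1, 2↦2, 3↦1, 4↦5, 5↦0, 6↦0]  zeros at y ∈ {5, 6}
  x = 3: [0↦6, 1↦1, 2↦1, 3↦6, 4↦2, 5↦3, 6↦2]  zeros at y ∈ ∅
  x = 4: [0↦4, 1↦5, 2↦4, 3↦1, 4↦3, 5↦3, 6↦1]  zeros at y ∈ ∅
  x = 5: [0↦6, 1↦6, 2↦4, 3↦0, 4↦1, 5↦0, 6↦4]  zeros at y ∈ {3, 5}
  x = 6: [0↦5, 1↦4, 2↦1, 3↦3, 4↦3, 5↦1, 6↦4]  zeros at y ∈ ∅
Collecting zeros: affine points = {(1, 2), (1, 3), (2, 5), (2, 6), (5, 3), (5, 5)}.
Total count |C(F_7)_aff| = 6.


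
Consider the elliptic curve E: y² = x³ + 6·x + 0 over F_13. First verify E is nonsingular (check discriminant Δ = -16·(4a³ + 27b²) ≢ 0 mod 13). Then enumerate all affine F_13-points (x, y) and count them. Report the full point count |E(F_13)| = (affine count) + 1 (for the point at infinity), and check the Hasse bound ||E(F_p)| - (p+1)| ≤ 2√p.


Affine points = {(0, 0), (4, 6), (4, 7), (5, 5), (5, 8), (8, 1), (8, 12), (9, 4), (9, 9)}; affine count = 9; |E(F_13)| = 10.

Discriminant check: Δ ∝ 4a³ + 27b² = 4·6³ + 27·0² = 4·216 + 27·0 ≡ 6 (mod 13). Nonzero ⇒ E is nonsingular.
For each x ∈ F_13, compute rhs = x³ + 6·x + 0 mod 13, then count y ∈ F_13 with y² ≡ rhs.
  x = 0: rhs = 0, matching y values: 0 (1 points).
  x = 1: rhs = 7, matching y values: none (0 points).
  x = 2: rhs = 7, matching y values: none (0 points).
  x = 3: rhs = 6, matching y values: none (0 points).
  x = 4: rhs = 10, matching y values: 6, 7 (2 points).
  x = 5: rhs = 12, matching y values: 5, 8 (2 points).
  x = 6: rhs = 5, matching y values: none (0 points).
  x = 7: rhs = 8, matching y values: none (0 points).
  x = 8: rhs = 1, matching y values: 1, 12 (2 points).
  x = 9: rhs = 3, matching y values: 4, 9 (2 points).
  x = 10: rhs = 7, matching y values: none (0 points).
  x = 11: rhs = 6, matching y values: none (0 points).
  x = 12: rhs = 6, matching y values: none (0 points).
Total affine count: 9.
Full point count |E(F_13)| = 9 + 1 = 10.
Hasse bound: |10 − (13+1)| = |-4| = 4 ≤ 2√13 ≈ 7.2111 ✓.


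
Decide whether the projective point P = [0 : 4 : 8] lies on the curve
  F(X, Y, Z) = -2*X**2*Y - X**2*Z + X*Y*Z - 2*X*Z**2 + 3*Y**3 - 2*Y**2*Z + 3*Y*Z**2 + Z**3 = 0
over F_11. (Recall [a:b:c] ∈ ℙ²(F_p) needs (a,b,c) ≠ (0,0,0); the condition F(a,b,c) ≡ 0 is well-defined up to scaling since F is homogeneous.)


F(0,4,8) ≡ 6 (mod 11); P is NOT on the curve.

Evaluate F(0, 4, 8) term-by-term (mod 11).
  -2*X**2*Y ↦ -2·0·4·1 = 0
  -X**2*Z ↦ -1·0·1·8 = 0
  X*Y*Z ↦ 1·0·4·8 = 0
  -2*X*Z**2 ↦ -2·0·1·64 = 0
  3*Y**3 ↦ 3·1·64·1 = 192
  -2*Y**2*Z ↦ -2·1·16·8 = -256
  3*Y*Z**2 ↦ 3·1·4·64 = 768
  Z**3 ↦ 1·1·1·512 = 512
Sum: F(0, 4, 8) = (0) + (0) + (0) + (0) + (192) + (-256) + (768) + (512) = 1216.
Reducing mod 11: 1216 ≡ 6 (mod 11).
Since F(a, b, c) ≡ 6 ≠ 0 (mod 11), P does NOT lie on the curve.


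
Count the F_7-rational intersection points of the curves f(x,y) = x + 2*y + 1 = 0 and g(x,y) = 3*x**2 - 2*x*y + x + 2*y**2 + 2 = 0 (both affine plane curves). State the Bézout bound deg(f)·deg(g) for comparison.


Common zeros: ∅; count = 0; Bézout bound = 2.

deg(f) = 1, deg(g) = 2, so Bézout bound = 2.
Scan x ∈ F_7. For each x, list the y ∈ F_7 with f(x, y) ≡ 0 and those with g(x, y) ≡ 0 (mod 7); the common zeros in that column are the intersection.
  x = 0: f ≡ 0 at y ∈ {3}; g ≡ 0 at y ∈ ∅; common: ∅.
  x = 1: f ≡ 0 at y ∈ {6}; g ≡ 0 at y ∈ ∅; common: ∅.
  x = 2: f ≡ 0 at y ∈ {2}; g ≡ 0 at y ∈ {1}; common: ∅.
  x = 3: f ≡ 0 at y ∈ {5}; g ≡ 0 at y ∈ {1, 2}; common: ∅.
  x = 4: f ≡ 0 at y ∈ {1}; g ≡ 0 at y ∈ ∅; common: ∅.
  x = 5: f ≡ 0 at y ∈ {4}; g ≡ 0 at y ∈ {2, 3}; common: ∅.
  x = 6: f ≡ 0 at y ∈ {0}; g ≡ 0 at y ∈ {3}; common: ∅.
Collecting: common zeros = ∅, so the count is 0.
Comparison with the Bézout bound: 0 ≤ 2 = deg(f)·deg(g), as expected for curves with no common component (the affine F_7-count falls short of the bound because intersections may lie at infinity, over extension fields, or carry multiplicity).


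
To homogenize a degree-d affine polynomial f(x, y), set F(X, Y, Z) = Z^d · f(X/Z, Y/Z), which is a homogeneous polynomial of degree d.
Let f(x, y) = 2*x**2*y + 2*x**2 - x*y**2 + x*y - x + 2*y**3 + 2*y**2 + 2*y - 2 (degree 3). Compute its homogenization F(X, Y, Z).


F(X, Y, Z) = 2*X**2*Y + 2*X**2*Z - X*Y**2 + X*Y*Z - X*Z**2 + 2*Y**3 + 2*Y**2*Z + 2*Y*Z**2 - 2*Z**3

deg(f) = 3.
Substitute x = X/Z, y = Y/Z into f, then multiply by Z^3.
  monomial 2·x^2·y^1 ↦ 2·X^2·Y^1·Z^0.
  monomial 2·x^2·y^0 ↦ 2·X^2·Y^0·Z^1.
  monomial -1·x^1·y^2 ↦ -1·X^1·Y^2·Z^0.
  monomial 1·x^1·y^1 ↦ 1·X^1·Y^1·Z^1.
  monomial -1·x^1·y^0 ↦ -1·X^1·Y^0·Z^2.
  monomial 2·x^0·y^3 ↦ 2·X^0·Y^3·Z^0.
  monomial 2·x^0·y^2 ↦ 2·X^0·Y^2·Z^1.
  monomial 2·x^0·y^1 ↦ 2·X^0·Y^1·Z^2.
  monomial -2·x^0·y^0 ↦ -2·X^0·Y^0·Z^3.
Collecting: F(X, Y, Z) = 2*X**2*Y + 2*X**2*Z - X*Y**2 + X*Y*Z - X*Z**2 + 2*Y**3 + 2*Y**2*Z + 2*Y*Z**2 - 2*Z**3.


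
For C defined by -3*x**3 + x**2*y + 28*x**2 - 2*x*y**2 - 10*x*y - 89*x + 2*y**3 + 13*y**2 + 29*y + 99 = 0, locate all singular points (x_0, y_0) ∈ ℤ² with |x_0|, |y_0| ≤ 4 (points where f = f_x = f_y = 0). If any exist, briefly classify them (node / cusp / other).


Singular points: {(3, -1)}; classification: cusp.

Compute partial derivatives:
  f_x = -9*x**2 + 2*x*y + 56*x - 2*y**2 - 10*y - 89.
  f_y = x**2 - 4*x*y - 10*x + 6*y**2 + 26*y + 29.
Scan x_0 ∈ {−4, ..., 4}. For each x_0, f_y(x_0, y) is a polynomial in y; find its integer roots y ∈ {−4, ..., 4}, then test f_x and f at those candidates.
  x = -4: f_y(-4, y) = 6*y**2 + 42*y + 85; no integer root y with |y| ≤ 4.
  x = -3: f_y(-3, y) = 6*y**2 + 38*y + 68; no integer root y with |y| ≤ 4.
  x = -2: f_y(-2, y) = 6*y**2 + 34*y + 53; no integer root y with |y| ≤ 4.
  x = -1: f_y(-1, y) = 6*y**2 + 30*y + 40; no integer root y with |y| ≤ 4.
  x = 0: f_y(0, y) = 6*y**2 + 26*y + 29; no integer root y with |y| ≤ 4.
  x = 1: f_y(1, y) = 6*y**2 + 22*y + 20; vanishes at y ∈ {-2}. (1, -2): f_x = -34 ≠ 0.
  x = 2: f_y(2, y) = 6*y**2 + 18*y + 13; no integer root y with |y| ≤ 4.
  x = 3: f_y(3, y) = 6*y**2 + 14*y + 8; vanishes at y ∈ {-1}. (3, -1): f_x = 0, f = 0 — SINGULAR.
  x = 4: f_y(4, y) = 6*y**2 + 10*y + 5; no integer root y with |y| ≤ 4.
Only singular point on the grid: (3, -1).
Classify: substitute x = 3 + u, y = -1 + v and expand: f = -3*u**3 + u**2*v - 2*u*v**2 + 2*v**3 + v**2.
No constant or linear terms (consistent with a singular point). Quadratic part: v**2. Cubic part: -3*u**3 + u**2*v - 2*u*v**2 + 2*v**3.
The quadratic part v**2 is a perfect square, so there is a single (double) tangent line v = 0, i.e. y = -1. Restricting the cubic part to that line (v = 0) leaves -3*u**3 ≠ 0, so f is not divisible by v and the branch is v² ≈ 3*u**3 to lowest order — this is a cusp.
Classification: cusp.


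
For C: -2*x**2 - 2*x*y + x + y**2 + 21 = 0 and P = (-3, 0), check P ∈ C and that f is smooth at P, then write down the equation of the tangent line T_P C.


Tangent line at P: 13*x + 6*y + 39 = 0.

Step 1: f(-3, 0) = 0, so P lies on C.
Step 2: partial derivatives
  f_x(x, y) = -4*x - 2*y + 1, f_y(x, y) = -2*x + 2*y.
  f_x(P) = 13, f_y(P) = 6 (gradient nonzero, so P is smooth).
Step 3: tangent line at P: 13·(x − -3) + 6·(y − 0) = 0.
Expanding: 13*x + 6*y + 39 = 0.


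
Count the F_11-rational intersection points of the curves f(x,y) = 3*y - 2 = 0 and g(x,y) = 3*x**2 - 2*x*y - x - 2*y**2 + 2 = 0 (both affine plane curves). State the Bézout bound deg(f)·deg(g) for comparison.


Common zeros: ∅; count = 0; Bézout bound = 2.

deg(f) = 1, deg(g) = 2, so Bézout bound = 2.
Scan x ∈ F_11. For each x, list the y ∈ F_11 with f(x, y) ≡ 0 and those with g(x, y) ≡ 0 (mod 11); the common zeros in that column are the intersection.
  x = 0: f ≡ 0 at y ∈ {8}; g ≡ 0 at y ∈ {1, 10}; common: ∅.
  x = 1: f ≡ 0 at y ∈ {8}; g ≡ 0 at y ∈ {1, 9}; common: ∅.
  x = 2: f ≡ 0 at y ∈ {8}; g ≡ 0 at y ∈ ∅; common: ∅.
  x = 3: f ≡ 0 at y ∈ {8}; g ≡ 0 at y ∈ ∅; common: ∅.
  x = 4: f ≡ 0 at y ∈ {8}; g ≡ 0 at y ∈ {2, 5}; common: ∅.
  x = 5: f ≡ 0 at y ∈ {8}; g ≡ 0 at y ∈ {2, 4}; common: ∅.
  x = 6: f ≡ 0 at y ∈ {8}; g ≡ 0 at y ∈ ∅; common: ∅.
  x = 7: f ≡ 0 at y ∈ {8}; g ≡ 0 at y ∈ {5, 10}; common: ∅.
  x = 8: f ≡ 0 at y ∈ {8}; g ≡ 0 at y ∈ ∅; common: ∅.
  x = 9: f ≡ 0 at y ∈ {8}; g ≡ 0 at y ∈ {4, 9}; common: ∅.
  x = 10: f ≡ 0 at y ∈ {8}; g ≡ 0 at y ∈ ∅; common: ∅.
Collecting: common zeros = ∅, so the count is 0.
Comparison with the Bézout bound: 0 ≤ 2 = deg(f)·deg(g), as expected for curves with no common component (the affine F_11-count falls short of the bound because intersections may lie at infinity, over extension fields, or carry multiplicity).
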